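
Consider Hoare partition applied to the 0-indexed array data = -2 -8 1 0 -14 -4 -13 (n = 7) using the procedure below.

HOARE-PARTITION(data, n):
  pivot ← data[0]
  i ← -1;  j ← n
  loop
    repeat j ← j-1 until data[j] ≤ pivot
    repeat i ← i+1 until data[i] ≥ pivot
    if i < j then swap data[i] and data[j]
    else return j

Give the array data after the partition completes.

pivot=-2
j stops at 6 (-13), i stops at 0 (-2); swap ⇒ -13 -8 1 0 -14 -4 -2
j stops at 5 (-4), i stops at 2 (1); swap ⇒ -13 -8 -4 0 -14 1 -2
j stops at 4 (-14), i stops at 3 (0); swap ⇒ -13 -8 -4 -14 0 1 -2
j stops at 3, i stops at 4; i≥j ⇒ return 3. data=-13 -8 -4 -14 0 1 -2

-13 -8 -4 -14 0 1 -2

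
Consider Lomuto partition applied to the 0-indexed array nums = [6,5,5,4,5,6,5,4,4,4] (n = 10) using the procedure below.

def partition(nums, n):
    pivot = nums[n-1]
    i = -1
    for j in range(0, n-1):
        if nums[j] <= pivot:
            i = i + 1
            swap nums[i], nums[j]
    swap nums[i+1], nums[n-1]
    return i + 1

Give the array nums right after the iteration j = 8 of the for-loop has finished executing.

[4,4,4,6,5,6,5,5,5,4]

pivot=4, i=-1
j=0: 6>4, skip
j=1: 5>4, skip
j=2: 5>4, skip
j=3: 4≤4, i=0, swap(0,3) ⇒ [4,5,5,6,5,6,5,4,4,4]
j=4: 5>4, skip
j=5: 6>4, skip
j=6: 5>4, skip
j=7: 4≤4, i=1, swap(1,7) ⇒ [4,4,5,6,5,6,5,5,4,4]
j=8: 4≤4, i=2, swap(2,8) ⇒ [4,4,4,6,5,6,5,5,5,4]
(after j=8) nums = [4,4,4,6,5,6,5,5,5,4]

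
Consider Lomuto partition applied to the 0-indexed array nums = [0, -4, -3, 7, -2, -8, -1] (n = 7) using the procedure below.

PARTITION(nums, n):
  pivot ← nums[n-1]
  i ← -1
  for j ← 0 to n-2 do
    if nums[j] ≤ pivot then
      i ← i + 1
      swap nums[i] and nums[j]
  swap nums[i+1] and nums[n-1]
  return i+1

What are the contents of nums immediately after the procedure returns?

pivot = nums[6] = -1; i = -1
j=0: nums[0]=0 > -1 → no swap
j=1: nums[1]=-4 ≤ -1 → i=0, swap nums[0],nums[1] → [-4, 0, -3, 7, -2, -8, -1]
j=2: nums[2]=-3 ≤ -1 → i=1, swap nums[1],nums[2] → [-4, -3, 0, 7, -2, -8, -1]
j=3: nums[3]=7 > -1 → no swap
j=4: nums[4]=-2 ≤ -1 → i=2, swap nums[2],nums[4] → [-4, -3, -2, 7, 0, -8, -1]
j=5: nums[5]=-8 ≤ -1 → i=3, swap nums[3],nums[5] → [-4, -3, -2, -8, 0, 7, -1]
final swap nums[4],nums[6] → [-4, -3, -2, -8, -1, 7, 0]; return 4

[-4, -3, -2, -8, -1, 7, 0]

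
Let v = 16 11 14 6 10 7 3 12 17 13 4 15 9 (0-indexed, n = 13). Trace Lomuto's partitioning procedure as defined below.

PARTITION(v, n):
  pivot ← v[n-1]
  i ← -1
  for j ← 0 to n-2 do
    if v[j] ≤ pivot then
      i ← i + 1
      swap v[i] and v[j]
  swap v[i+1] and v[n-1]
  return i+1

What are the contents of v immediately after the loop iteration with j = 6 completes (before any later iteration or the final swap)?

pivot = v[12] = 9; i = -1
j=0: v[0]=16 > 9 → no swap
j=1: v[1]=11 > 9 → no swap
j=2: v[2]=14 > 9 → no swap
j=3: v[3]=6 ≤ 9 → i=0, swap v[0],v[3] → 6 11 14 16 10 7 3 12 17 13 4 15 9
j=4: v[4]=10 > 9 → no swap
j=5: v[5]=7 ≤ 9 → i=1, swap v[1],v[5] → 6 7 14 16 10 11 3 12 17 13 4 15 9
j=6: v[6]=3 ≤ 9 → i=2, swap v[2],v[6] → 6 7 3 16 10 11 14 12 17 13 4 15 9
(after j=6) v = 6 7 3 16 10 11 14 12 17 13 4 15 9

6 7 3 16 10 11 14 12 17 13 4 15 9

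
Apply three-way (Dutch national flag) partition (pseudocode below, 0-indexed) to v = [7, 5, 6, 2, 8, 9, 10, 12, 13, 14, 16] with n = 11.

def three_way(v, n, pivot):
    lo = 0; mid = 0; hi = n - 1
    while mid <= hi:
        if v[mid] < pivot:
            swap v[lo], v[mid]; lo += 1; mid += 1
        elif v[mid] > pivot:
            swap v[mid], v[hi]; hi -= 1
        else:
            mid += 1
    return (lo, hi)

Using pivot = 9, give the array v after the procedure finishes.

[7, 5, 6, 2, 8, 9, 12, 13, 14, 16, 10]

pivot = 9; lo=0, mid=0, hi=10
v[mid]=7<9: swap v[0],v[0]; lo=1,mid=1 → [7, 5, 6, 2, 8, 9, 10, 12, 13, 14, 16]
v[mid]=5<9: swap v[1],v[1]; lo=2,mid=2 → [7, 5, 6, 2, 8, 9, 10, 12, 13, 14, 16]
v[mid]=6<9: swap v[2],v[2]; lo=3,mid=3 → [7, 5, 6, 2, 8, 9, 10, 12, 13, 14, 16]
v[mid]=2<9: swap v[3],v[3]; lo=4,mid=4 → [7, 5, 6, 2, 8, 9, 10, 12, 13, 14, 16]
v[mid]=8<9: swap v[4],v[4]; lo=5,mid=5 → [7, 5, 6, 2, 8, 9, 10, 12, 13, 14, 16]
v[mid]=9=9: mid=6
v[mid]=10>9: swap v[6],v[10]; hi=9 → [7, 5, 6, 2, 8, 9, 16, 12, 13, 14, 10]
v[mid]=16>9: swap v[6],v[9]; hi=8 → [7, 5, 6, 2, 8, 9, 14, 12, 13, 16, 10]
v[mid]=14>9: swap v[6],v[8]; hi=7 → [7, 5, 6, 2, 8, 9, 13, 12, 14, 16, 10]
v[mid]=13>9: swap v[6],v[7]; hi=6 → [7, 5, 6, 2, 8, 9, 12, 13, 14, 16, 10]
v[mid]=12>9: swap v[6],v[6]; hi=5 → [7, 5, 6, 2, 8, 9, 12, 13, 14, 16, 10]
end: lo=5, hi=5; v = [7, 5, 6, 2, 8, 9, 12, 13, 14, 16, 10]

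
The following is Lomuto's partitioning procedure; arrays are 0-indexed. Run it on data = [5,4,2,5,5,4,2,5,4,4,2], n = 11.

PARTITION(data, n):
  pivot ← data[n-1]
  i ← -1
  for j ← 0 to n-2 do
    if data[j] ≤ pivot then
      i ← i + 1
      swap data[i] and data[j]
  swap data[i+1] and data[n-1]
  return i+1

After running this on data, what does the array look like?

[2,2,2,5,5,4,4,5,4,4,5]

pivot=2, i=-1
j=0: 5>2, skip
j=1: 4>2, skip
j=2: 2≤2, i=0, swap(0,2) ⇒ [2,4,5,5,5,4,2,5,4,4,2]
j=3: 5>2, skip
j=4: 5>2, skip
j=5: 4>2, skip
j=6: 2≤2, i=1, swap(1,6) ⇒ [2,2,5,5,5,4,4,5,4,4,2]
j=7: 5>2, skip
j=8: 4>2, skip
j=9: 4>2, skip
swap(2,10) ⇒ [2,2,2,5,5,4,4,5,4,4,5]; return 2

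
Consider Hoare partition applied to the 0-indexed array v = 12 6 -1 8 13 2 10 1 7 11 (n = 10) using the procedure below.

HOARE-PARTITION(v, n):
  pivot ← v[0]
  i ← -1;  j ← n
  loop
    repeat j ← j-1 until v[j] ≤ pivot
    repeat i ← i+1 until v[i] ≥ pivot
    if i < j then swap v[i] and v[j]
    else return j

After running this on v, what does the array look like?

11 6 -1 8 7 2 10 1 13 12

pivot = v[0] = 12; i = -1, j = 10
j→9 (v[9]=11≤12), i→0 (v[0]=12≥12); i<j, swap → 11 6 -1 8 13 2 10 1 7 12
j→8 (v[8]=7≤12), i→4 (v[4]=13≥12); i<j, swap → 11 6 -1 8 7 2 10 1 13 12
j→7, i→8; i≥j, return j=7. v = 11 6 -1 8 7 2 10 1 13 12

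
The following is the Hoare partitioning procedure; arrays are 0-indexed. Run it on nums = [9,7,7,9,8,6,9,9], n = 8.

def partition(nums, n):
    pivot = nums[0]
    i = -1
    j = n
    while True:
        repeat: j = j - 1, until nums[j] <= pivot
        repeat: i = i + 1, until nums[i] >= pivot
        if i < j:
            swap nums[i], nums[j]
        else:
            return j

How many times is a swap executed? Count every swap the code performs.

2

pivot = nums[0] = 9; i = -1, j = 8
j→7 (nums[7]=9≤9), i→0 (nums[0]=9≥9); i<j, swap → [9,7,7,9,8,6,9,9]
j→6 (nums[6]=9≤9), i→3 (nums[3]=9≥9); i<j, swap → [9,7,7,9,8,6,9,9]
j→5, i→6; i≥j, return j=5. nums = [9,7,7,9,8,6,9,9]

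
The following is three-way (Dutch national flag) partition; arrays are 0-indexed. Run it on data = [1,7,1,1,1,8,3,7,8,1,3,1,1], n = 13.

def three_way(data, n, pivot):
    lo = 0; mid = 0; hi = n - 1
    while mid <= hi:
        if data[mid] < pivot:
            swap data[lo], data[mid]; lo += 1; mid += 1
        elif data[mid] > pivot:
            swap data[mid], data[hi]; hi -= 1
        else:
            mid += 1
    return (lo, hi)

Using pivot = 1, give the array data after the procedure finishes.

[1,1,1,1,1,1,1,8,7,3,3,8,7]

lo=0 mid=0 hi=12
1=1: mid=1
7>1: swap(1,12), hi=11 ⇒ [1,1,1,1,1,8,3,7,8,1,3,1,7]
1=1: mid=2
1=1: mid=3
1=1: mid=4
1=1: mid=5
8>1: swap(5,11), hi=10 ⇒ [1,1,1,1,1,1,3,7,8,1,3,8,7]
1=1: mid=6
3>1: swap(6,10), hi=9 ⇒ [1,1,1,1,1,1,3,7,8,1,3,8,7]
3>1: swap(6,9), hi=8 ⇒ [1,1,1,1,1,1,1,7,8,3,3,8,7]
1=1: mid=7
7>1: swap(7,8), hi=7 ⇒ [1,1,1,1,1,1,1,8,7,3,3,8,7]
8>1: swap(7,7), hi=6 ⇒ [1,1,1,1,1,1,1,8,7,3,3,8,7]
done. lo=0 hi=6; data=[1,1,1,1,1,1,1,8,7,3,3,8,7]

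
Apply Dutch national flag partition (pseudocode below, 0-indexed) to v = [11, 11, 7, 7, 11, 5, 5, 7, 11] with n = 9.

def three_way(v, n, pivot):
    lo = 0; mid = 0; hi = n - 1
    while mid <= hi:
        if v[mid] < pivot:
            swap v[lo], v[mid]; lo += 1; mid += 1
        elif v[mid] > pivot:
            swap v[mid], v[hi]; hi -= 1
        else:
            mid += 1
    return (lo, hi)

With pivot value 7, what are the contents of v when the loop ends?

[5, 5, 7, 7, 7, 11, 11, 11, 11]

lo=0 mid=0 hi=8
11>7: swap(0,8), hi=7 ⇒ [11, 11, 7, 7, 11, 5, 5, 7, 11]
11>7: swap(0,7), hi=6 ⇒ [7, 11, 7, 7, 11, 5, 5, 11, 11]
7=7: mid=1
11>7: swap(1,6), hi=5 ⇒ [7, 5, 7, 7, 11, 5, 11, 11, 11]
5<7: swap(0,1), lo=1 mid=2 ⇒ [5, 7, 7, 7, 11, 5, 11, 11, 11]
7=7: mid=3
7=7: mid=4
11>7: swap(4,5), hi=4 ⇒ [5, 7, 7, 7, 5, 11, 11, 11, 11]
5<7: swap(1,4), lo=2 mid=5 ⇒ [5, 5, 7, 7, 7, 11, 11, 11, 11]
done. lo=2 hi=4; v=[5, 5, 7, 7, 7, 11, 11, 11, 11]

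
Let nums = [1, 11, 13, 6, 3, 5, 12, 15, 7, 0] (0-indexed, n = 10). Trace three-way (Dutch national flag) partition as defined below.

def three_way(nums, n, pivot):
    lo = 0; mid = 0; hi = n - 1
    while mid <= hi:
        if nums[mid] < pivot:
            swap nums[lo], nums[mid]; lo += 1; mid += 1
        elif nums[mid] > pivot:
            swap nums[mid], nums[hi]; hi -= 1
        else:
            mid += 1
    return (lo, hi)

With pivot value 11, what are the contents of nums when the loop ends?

[1, 0, 6, 3, 5, 7, 11, 15, 12, 13]

pivot = 11; lo=0, mid=0, hi=9
nums[mid]=1<11: swap nums[0],nums[0]; lo=1,mid=1 → [1, 11, 13, 6, 3, 5, 12, 15, 7, 0]
nums[mid]=11=11: mid=2
nums[mid]=13>11: swap nums[2],nums[9]; hi=8 → [1, 11, 0, 6, 3, 5, 12, 15, 7, 13]
nums[mid]=0<11: swap nums[1],nums[2]; lo=2,mid=3 → [1, 0, 11, 6, 3, 5, 12, 15, 7, 13]
nums[mid]=6<11: swap nums[2],nums[3]; lo=3,mid=4 → [1, 0, 6, 11, 3, 5, 12, 15, 7, 13]
nums[mid]=3<11: swap nums[3],nums[4]; lo=4,mid=5 → [1, 0, 6, 3, 11, 5, 12, 15, 7, 13]
nums[mid]=5<11: swap nums[4],nums[5]; lo=5,mid=6 → [1, 0, 6, 3, 5, 11, 12, 15, 7, 13]
nums[mid]=12>11: swap nums[6],nums[8]; hi=7 → [1, 0, 6, 3, 5, 11, 7, 15, 12, 13]
nums[mid]=7<11: swap nums[5],nums[6]; lo=6,mid=7 → [1, 0, 6, 3, 5, 7, 11, 15, 12, 13]
nums[mid]=15>11: swap nums[7],nums[7]; hi=6 → [1, 0, 6, 3, 5, 7, 11, 15, 12, 13]
end: lo=6, hi=6; nums = [1, 0, 6, 3, 5, 7, 11, 15, 12, 13]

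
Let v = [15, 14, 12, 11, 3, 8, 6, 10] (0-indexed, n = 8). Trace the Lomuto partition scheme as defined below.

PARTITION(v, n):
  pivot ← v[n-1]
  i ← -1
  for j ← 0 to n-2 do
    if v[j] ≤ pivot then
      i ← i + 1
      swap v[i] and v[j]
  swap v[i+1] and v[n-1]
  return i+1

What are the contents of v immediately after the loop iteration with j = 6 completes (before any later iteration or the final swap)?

[3, 8, 6, 11, 15, 14, 12, 10]

pivot = v[7] = 10; i = -1
j=0: v[0]=15 > 10 → no swap
j=1: v[1]=14 > 10 → no swap
j=2: v[2]=12 > 10 → no swap
j=3: v[3]=11 > 10 → no swap
j=4: v[4]=3 ≤ 10 → i=0, swap v[0],v[4] → [3, 14, 12, 11, 15, 8, 6, 10]
j=5: v[5]=8 ≤ 10 → i=1, swap v[1],v[5] → [3, 8, 12, 11, 15, 14, 6, 10]
j=6: v[6]=6 ≤ 10 → i=2, swap v[2],v[6] → [3, 8, 6, 11, 15, 14, 12, 10]
(after j=6) v = [3, 8, 6, 11, 15, 14, 12, 10]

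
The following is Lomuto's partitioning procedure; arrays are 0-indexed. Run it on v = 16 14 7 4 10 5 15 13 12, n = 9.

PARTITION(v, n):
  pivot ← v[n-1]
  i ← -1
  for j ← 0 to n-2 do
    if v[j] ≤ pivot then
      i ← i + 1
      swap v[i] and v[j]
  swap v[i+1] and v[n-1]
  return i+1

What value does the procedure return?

4

pivot = v[8] = 12; i = -1
j=0: v[0]=16 > 12 → no swap
j=1: v[1]=14 > 12 → no swap
j=2: v[2]=7 ≤ 12 → i=0, swap v[0],v[2] → 7 14 16 4 10 5 15 13 12
j=3: v[3]=4 ≤ 12 → i=1, swap v[1],v[3] → 7 4 16 14 10 5 15 13 12
j=4: v[4]=10 ≤ 12 → i=2, swap v[2],v[4] → 7 4 10 14 16 5 15 13 12
j=5: v[5]=5 ≤ 12 → i=3, swap v[3],v[5] → 7 4 10 5 16 14 15 13 12
j=6: v[6]=15 > 12 → no swap
j=7: v[7]=13 > 12 → no swap
final swap v[4],v[8] → 7 4 10 5 12 14 15 13 16; return 4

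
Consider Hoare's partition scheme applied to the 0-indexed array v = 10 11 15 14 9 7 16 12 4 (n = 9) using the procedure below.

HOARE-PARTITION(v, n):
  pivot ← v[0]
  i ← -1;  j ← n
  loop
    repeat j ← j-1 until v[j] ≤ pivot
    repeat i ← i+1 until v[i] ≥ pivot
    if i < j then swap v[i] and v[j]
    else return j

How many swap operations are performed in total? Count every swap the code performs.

pivot = v[0] = 10; i = -1, j = 9
j→8 (v[8]=4≤10), i→0 (v[0]=10≥10); i<j, swap → 4 11 15 14 9 7 16 12 10
j→5 (v[5]=7≤10), i→1 (v[1]=11≥10); i<j, swap → 4 7 15 14 9 11 16 12 10
j→4 (v[4]=9≤10), i→2 (v[2]=15≥10); i<j, swap → 4 7 9 14 15 11 16 12 10
j→2, i→3; i≥j, return j=2. v = 4 7 9 14 15 11 16 12 10

3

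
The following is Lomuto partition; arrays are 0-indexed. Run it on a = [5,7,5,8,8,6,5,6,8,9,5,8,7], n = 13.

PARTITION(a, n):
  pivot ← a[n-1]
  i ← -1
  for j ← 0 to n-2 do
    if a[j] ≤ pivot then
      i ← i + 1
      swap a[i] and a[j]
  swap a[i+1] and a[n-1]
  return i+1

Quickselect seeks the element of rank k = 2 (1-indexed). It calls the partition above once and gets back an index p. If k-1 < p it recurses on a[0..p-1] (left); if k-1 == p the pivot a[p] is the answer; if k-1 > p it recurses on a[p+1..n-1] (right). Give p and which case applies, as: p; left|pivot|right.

pivot=7, i=-1
j=0: 5≤7, i=0, swap(0,0) ⇒ [5,7,5,8,8,6,5,6,8,9,5,8,7]
j=1: 7≤7, i=1, swap(1,1) ⇒ [5,7,5,8,8,6,5,6,8,9,5,8,7]
j=2: 5≤7, i=2, swap(2,2) ⇒ [5,7,5,8,8,6,5,6,8,9,5,8,7]
j=3: 8>7, skip
j=4: 8>7, skip
j=5: 6≤7, i=3, swap(3,5) ⇒ [5,7,5,6,8,8,5,6,8,9,5,8,7]
j=6: 5≤7, i=4, swap(4,6) ⇒ [5,7,5,6,5,8,8,6,8,9,5,8,7]
j=7: 6≤7, i=5, swap(5,7) ⇒ [5,7,5,6,5,6,8,8,8,9,5,8,7]
j=8: 8>7, skip
j=9: 9>7, skip
j=10: 5≤7, i=6, swap(6,10) ⇒ [5,7,5,6,5,6,5,8,8,9,8,8,7]
j=11: 8>7, skip
swap(7,12) ⇒ [5,7,5,6,5,6,5,7,8,9,8,8,8]; return 7
p = 7; k-1 = 1 < 7 ⇒ left

7; left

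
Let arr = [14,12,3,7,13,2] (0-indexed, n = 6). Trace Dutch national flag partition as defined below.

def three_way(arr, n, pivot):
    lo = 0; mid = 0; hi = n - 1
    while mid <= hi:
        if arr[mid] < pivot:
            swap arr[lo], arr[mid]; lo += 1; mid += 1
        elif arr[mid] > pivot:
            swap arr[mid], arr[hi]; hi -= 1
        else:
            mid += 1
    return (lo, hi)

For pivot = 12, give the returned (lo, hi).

(3, 3)

lo=0 mid=0 hi=5
14>12: swap(0,5), hi=4 ⇒ [2,12,3,7,13,14]
2<12: swap(0,0), lo=1 mid=1 ⇒ [2,12,3,7,13,14]
12=12: mid=2
3<12: swap(1,2), lo=2 mid=3 ⇒ [2,3,12,7,13,14]
7<12: swap(2,3), lo=3 mid=4 ⇒ [2,3,7,12,13,14]
13>12: swap(4,4), hi=3 ⇒ [2,3,7,12,13,14]
done. lo=3 hi=3; arr=[2,3,7,12,13,14]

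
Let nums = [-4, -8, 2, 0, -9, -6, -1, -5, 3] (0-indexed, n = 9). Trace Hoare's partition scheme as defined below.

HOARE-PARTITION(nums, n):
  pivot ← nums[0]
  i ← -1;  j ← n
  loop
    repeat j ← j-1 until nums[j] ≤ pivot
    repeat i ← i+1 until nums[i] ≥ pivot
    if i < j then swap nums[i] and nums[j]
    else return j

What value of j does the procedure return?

pivot = nums[0] = -4; i = -1, j = 9
j→7 (nums[7]=-5≤-4), i→0 (nums[0]=-4≥-4); i<j, swap → [-5, -8, 2, 0, -9, -6, -1, -4, 3]
j→5 (nums[5]=-6≤-4), i→2 (nums[2]=2≥-4); i<j, swap → [-5, -8, -6, 0, -9, 2, -1, -4, 3]
j→4 (nums[4]=-9≤-4), i→3 (nums[3]=0≥-4); i<j, swap → [-5, -8, -6, -9, 0, 2, -1, -4, 3]
j→3, i→4; i≥j, return j=3. nums = [-5, -8, -6, -9, 0, 2, -1, -4, 3]

3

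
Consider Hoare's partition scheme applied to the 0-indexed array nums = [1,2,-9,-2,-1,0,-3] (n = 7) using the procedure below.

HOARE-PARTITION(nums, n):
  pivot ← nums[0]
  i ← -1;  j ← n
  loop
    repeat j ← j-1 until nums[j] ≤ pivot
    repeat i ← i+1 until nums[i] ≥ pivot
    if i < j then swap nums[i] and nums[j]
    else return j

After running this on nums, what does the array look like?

[-3,0,-9,-2,-1,2,1]

pivot=1
j stops at 6 (-3), i stops at 0 (1); swap ⇒ [-3,2,-9,-2,-1,0,1]
j stops at 5 (0), i stops at 1 (2); swap ⇒ [-3,0,-9,-2,-1,2,1]
j stops at 4, i stops at 5; i≥j ⇒ return 4. nums=[-3,0,-9,-2,-1,2,1]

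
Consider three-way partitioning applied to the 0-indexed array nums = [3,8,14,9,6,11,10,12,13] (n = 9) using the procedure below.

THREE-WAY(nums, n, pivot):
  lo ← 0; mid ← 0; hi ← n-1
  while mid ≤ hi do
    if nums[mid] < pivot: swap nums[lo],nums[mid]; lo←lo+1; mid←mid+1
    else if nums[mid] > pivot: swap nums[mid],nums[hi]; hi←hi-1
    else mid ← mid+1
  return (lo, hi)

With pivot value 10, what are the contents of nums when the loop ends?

pivot = 10; lo=0, mid=0, hi=8
nums[mid]=3<10: swap nums[0],nums[0]; lo=1,mid=1 → [3,8,14,9,6,11,10,12,13]
nums[mid]=8<10: swap nums[1],nums[1]; lo=2,mid=2 → [3,8,14,9,6,11,10,12,13]
nums[mid]=14>10: swap nums[2],nums[8]; hi=7 → [3,8,13,9,6,11,10,12,14]
nums[mid]=13>10: swap nums[2],nums[7]; hi=6 → [3,8,12,9,6,11,10,13,14]
nums[mid]=12>10: swap nums[2],nums[6]; hi=5 → [3,8,10,9,6,11,12,13,14]
nums[mid]=10=10: mid=3
nums[mid]=9<10: swap nums[2],nums[3]; lo=3,mid=4 → [3,8,9,10,6,11,12,13,14]
nums[mid]=6<10: swap nums[3],nums[4]; lo=4,mid=5 → [3,8,9,6,10,11,12,13,14]
nums[mid]=11>10: swap nums[5],nums[5]; hi=4 → [3,8,9,6,10,11,12,13,14]
end: lo=4, hi=4; nums = [3,8,9,6,10,11,12,13,14]

[3,8,9,6,10,11,12,13,14]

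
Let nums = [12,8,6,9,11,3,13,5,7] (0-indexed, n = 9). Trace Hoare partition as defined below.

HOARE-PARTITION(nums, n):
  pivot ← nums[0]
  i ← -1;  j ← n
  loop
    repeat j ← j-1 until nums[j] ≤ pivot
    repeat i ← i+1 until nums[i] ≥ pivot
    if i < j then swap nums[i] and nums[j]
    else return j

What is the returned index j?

pivot = nums[0] = 12; i = -1, j = 9
j→8 (nums[8]=7≤12), i→0 (nums[0]=12≥12); i<j, swap → [7,8,6,9,11,3,13,5,12]
j→7 (nums[7]=5≤12), i→6 (nums[6]=13≥12); i<j, swap → [7,8,6,9,11,3,5,13,12]
j→6, i→7; i≥j, return j=6. nums = [7,8,6,9,11,3,5,13,12]

6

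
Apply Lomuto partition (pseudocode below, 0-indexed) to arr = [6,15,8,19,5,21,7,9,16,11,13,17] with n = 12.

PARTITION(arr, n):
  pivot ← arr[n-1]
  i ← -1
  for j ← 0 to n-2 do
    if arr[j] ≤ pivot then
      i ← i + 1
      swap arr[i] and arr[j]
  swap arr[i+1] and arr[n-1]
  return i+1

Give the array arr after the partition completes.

[6,15,8,5,7,9,16,11,13,17,19,21]

pivot=17, i=-1
j=0: 6≤17, i=0, swap(0,0) ⇒ [6,15,8,19,5,21,7,9,16,11,13,17]
j=1: 15≤17, i=1, swap(1,1) ⇒ [6,15,8,19,5,21,7,9,16,11,13,17]
j=2: 8≤17, i=2, swap(2,2) ⇒ [6,15,8,19,5,21,7,9,16,11,13,17]
j=3: 19>17, skip
j=4: 5≤17, i=3, swap(3,4) ⇒ [6,15,8,5,19,21,7,9,16,11,13,17]
j=5: 21>17, skip
j=6: 7≤17, i=4, swap(4,6) ⇒ [6,15,8,5,7,21,19,9,16,11,13,17]
j=7: 9≤17, i=5, swap(5,7) ⇒ [6,15,8,5,7,9,19,21,16,11,13,17]
j=8: 16≤17, i=6, swap(6,8) ⇒ [6,15,8,5,7,9,16,21,19,11,13,17]
j=9: 11≤17, i=7, swap(7,9) ⇒ [6,15,8,5,7,9,16,11,19,21,13,17]
j=10: 13≤17, i=8, swap(8,10) ⇒ [6,15,8,5,7,9,16,11,13,21,19,17]
swap(9,11) ⇒ [6,15,8,5,7,9,16,11,13,17,19,21]; return 9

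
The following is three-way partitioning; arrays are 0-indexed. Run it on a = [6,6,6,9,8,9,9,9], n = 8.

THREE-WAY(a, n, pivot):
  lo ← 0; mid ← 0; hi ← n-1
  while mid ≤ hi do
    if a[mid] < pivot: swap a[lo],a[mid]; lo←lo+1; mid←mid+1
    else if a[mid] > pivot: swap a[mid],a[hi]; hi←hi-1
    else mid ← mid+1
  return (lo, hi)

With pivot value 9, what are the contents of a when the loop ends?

[6,6,6,8,9,9,9,9]

lo=0 mid=0 hi=7
6<9: swap(0,0), lo=1 mid=1 ⇒ [6,6,6,9,8,9,9,9]
6<9: swap(1,1), lo=2 mid=2 ⇒ [6,6,6,9,8,9,9,9]
6<9: swap(2,2), lo=3 mid=3 ⇒ [6,6,6,9,8,9,9,9]
9=9: mid=4
8<9: swap(3,4), lo=4 mid=5 ⇒ [6,6,6,8,9,9,9,9]
9=9: mid=6
9=9: mid=7
9=9: mid=8
done. lo=4 hi=7; a=[6,6,6,8,9,9,9,9]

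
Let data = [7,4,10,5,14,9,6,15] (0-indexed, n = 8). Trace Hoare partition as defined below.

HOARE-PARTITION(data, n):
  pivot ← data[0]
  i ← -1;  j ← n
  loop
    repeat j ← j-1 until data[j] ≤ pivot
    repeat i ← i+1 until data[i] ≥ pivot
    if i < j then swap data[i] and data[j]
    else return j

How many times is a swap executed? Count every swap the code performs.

2

pivot=7
j stops at 6 (6), i stops at 0 (7); swap ⇒ [6,4,10,5,14,9,7,15]
j stops at 3 (5), i stops at 2 (10); swap ⇒ [6,4,5,10,14,9,7,15]
j stops at 2, i stops at 3; i≥j ⇒ return 2. data=[6,4,5,10,14,9,7,15]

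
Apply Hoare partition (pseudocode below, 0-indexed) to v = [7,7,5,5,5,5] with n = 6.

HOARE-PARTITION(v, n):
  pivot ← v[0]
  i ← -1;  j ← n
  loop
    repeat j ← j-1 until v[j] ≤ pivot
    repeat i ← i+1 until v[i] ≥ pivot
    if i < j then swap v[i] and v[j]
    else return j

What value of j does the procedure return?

3

pivot=7
j stops at 5 (5), i stops at 0 (7); swap ⇒ [5,7,5,5,5,7]
j stops at 4 (5), i stops at 1 (7); swap ⇒ [5,5,5,5,7,7]
j stops at 3, i stops at 4; i≥j ⇒ return 3. v=[5,5,5,5,7,7]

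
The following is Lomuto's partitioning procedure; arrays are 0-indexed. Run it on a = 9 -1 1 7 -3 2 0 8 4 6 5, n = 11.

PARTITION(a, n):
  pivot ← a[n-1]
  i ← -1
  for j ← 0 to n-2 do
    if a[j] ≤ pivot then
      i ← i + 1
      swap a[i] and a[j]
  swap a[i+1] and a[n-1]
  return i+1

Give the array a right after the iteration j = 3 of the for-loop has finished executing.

pivot=5, i=-1
j=0: 9>5, skip
j=1: -1≤5, i=0, swap(0,1) ⇒ -1 9 1 7 -3 2 0 8 4 6 5
j=2: 1≤5, i=1, swap(1,2) ⇒ -1 1 9 7 -3 2 0 8 4 6 5
j=3: 7>5, skip
(after j=3) a = -1 1 9 7 -3 2 0 8 4 6 5

-1 1 9 7 -3 2 0 8 4 6 5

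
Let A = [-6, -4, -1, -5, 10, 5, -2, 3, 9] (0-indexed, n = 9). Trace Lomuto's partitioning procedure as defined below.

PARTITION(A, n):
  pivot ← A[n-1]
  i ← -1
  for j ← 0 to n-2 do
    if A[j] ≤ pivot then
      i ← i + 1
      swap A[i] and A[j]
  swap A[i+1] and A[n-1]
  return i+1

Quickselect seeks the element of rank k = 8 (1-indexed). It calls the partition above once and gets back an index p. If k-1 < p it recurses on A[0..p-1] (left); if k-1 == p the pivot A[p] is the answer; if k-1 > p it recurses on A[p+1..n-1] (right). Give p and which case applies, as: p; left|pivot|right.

pivot=9, i=-1
j=0: -6≤9, i=0, swap(0,0) ⇒ [-6, -4, -1, -5, 10, 5, -2, 3, 9]
j=1: -4≤9, i=1, swap(1,1) ⇒ [-6, -4, -1, -5, 10, 5, -2, 3, 9]
j=2: -1≤9, i=2, swap(2,2) ⇒ [-6, -4, -1, -5, 10, 5, -2, 3, 9]
j=3: -5≤9, i=3, swap(3,3) ⇒ [-6, -4, -1, -5, 10, 5, -2, 3, 9]
j=4: 10>9, skip
j=5: 5≤9, i=4, swap(4,5) ⇒ [-6, -4, -1, -5, 5, 10, -2, 3, 9]
j=6: -2≤9, i=5, swap(5,6) ⇒ [-6, -4, -1, -5, 5, -2, 10, 3, 9]
j=7: 3≤9, i=6, swap(6,7) ⇒ [-6, -4, -1, -5, 5, -2, 3, 10, 9]
swap(7,8) ⇒ [-6, -4, -1, -5, 5, -2, 3, 9, 10]; return 7
p = 7; k-1 = 7 == 7 ⇒ pivot

7; pivot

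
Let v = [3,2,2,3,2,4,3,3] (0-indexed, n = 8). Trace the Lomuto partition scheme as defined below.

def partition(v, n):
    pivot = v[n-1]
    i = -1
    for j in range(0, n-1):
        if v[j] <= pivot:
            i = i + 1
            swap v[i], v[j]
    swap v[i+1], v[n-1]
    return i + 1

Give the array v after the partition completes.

pivot=3, i=-1
j=0: 3≤3, i=0, swap(0,0) ⇒ [3,2,2,3,2,4,3,3]
j=1: 2≤3, i=1, swap(1,1) ⇒ [3,2,2,3,2,4,3,3]
j=2: 2≤3, i=2, swap(2,2) ⇒ [3,2,2,3,2,4,3,3]
j=3: 3≤3, i=3, swap(3,3) ⇒ [3,2,2,3,2,4,3,3]
j=4: 2≤3, i=4, swap(4,4) ⇒ [3,2,2,3,2,4,3,3]
j=5: 4>3, skip
j=6: 3≤3, i=5, swap(5,6) ⇒ [3,2,2,3,2,3,4,3]
swap(6,7) ⇒ [3,2,2,3,2,3,3,4]; return 6

[3,2,2,3,2,3,3,4]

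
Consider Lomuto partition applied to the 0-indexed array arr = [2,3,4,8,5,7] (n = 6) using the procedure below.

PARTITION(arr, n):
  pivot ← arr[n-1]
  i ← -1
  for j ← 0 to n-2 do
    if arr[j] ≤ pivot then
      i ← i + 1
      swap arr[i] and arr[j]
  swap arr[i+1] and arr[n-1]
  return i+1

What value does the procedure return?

4

pivot=7, i=-1
j=0: 2≤7, i=0, swap(0,0) ⇒ [2,3,4,8,5,7]
j=1: 3≤7, i=1, swap(1,1) ⇒ [2,3,4,8,5,7]
j=2: 4≤7, i=2, swap(2,2) ⇒ [2,3,4,8,5,7]
j=3: 8>7, skip
j=4: 5≤7, i=3, swap(3,4) ⇒ [2,3,4,5,8,7]
swap(4,5) ⇒ [2,3,4,5,7,8]; return 4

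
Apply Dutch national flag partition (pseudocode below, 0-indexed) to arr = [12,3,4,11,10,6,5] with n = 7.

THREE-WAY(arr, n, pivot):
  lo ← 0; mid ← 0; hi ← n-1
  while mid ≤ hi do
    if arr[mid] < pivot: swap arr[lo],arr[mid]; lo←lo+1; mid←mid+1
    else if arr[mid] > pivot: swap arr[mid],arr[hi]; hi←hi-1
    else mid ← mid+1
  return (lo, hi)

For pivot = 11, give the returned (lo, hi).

pivot = 11; lo=0, mid=0, hi=6
arr[mid]=12>11: swap arr[0],arr[6]; hi=5 → [5,3,4,11,10,6,12]
arr[mid]=5<11: swap arr[0],arr[0]; lo=1,mid=1 → [5,3,4,11,10,6,12]
arr[mid]=3<11: swap arr[1],arr[1]; lo=2,mid=2 → [5,3,4,11,10,6,12]
arr[mid]=4<11: swap arr[2],arr[2]; lo=3,mid=3 → [5,3,4,11,10,6,12]
arr[mid]=11=11: mid=4
arr[mid]=10<11: swap arr[3],arr[4]; lo=4,mid=5 → [5,3,4,10,11,6,12]
arr[mid]=6<11: swap arr[4],arr[5]; lo=5,mid=6 → [5,3,4,10,6,11,12]
end: lo=5, hi=5; arr = [5,3,4,10,6,11,12]

(5, 5)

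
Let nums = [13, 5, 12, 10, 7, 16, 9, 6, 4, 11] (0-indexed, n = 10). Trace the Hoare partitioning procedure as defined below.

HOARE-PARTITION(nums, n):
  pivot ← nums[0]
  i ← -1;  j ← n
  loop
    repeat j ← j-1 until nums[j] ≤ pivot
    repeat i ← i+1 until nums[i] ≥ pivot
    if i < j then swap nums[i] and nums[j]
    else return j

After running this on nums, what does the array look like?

pivot = nums[0] = 13; i = -1, j = 10
j→9 (nums[9]=11≤13), i→0 (nums[0]=13≥13); i<j, swap → [11, 5, 12, 10, 7, 16, 9, 6, 4, 13]
j→8 (nums[8]=4≤13), i→5 (nums[5]=16≥13); i<j, swap → [11, 5, 12, 10, 7, 4, 9, 6, 16, 13]
j→7, i→8; i≥j, return j=7. nums = [11, 5, 12, 10, 7, 4, 9, 6, 16, 13]

[11, 5, 12, 10, 7, 4, 9, 6, 16, 13]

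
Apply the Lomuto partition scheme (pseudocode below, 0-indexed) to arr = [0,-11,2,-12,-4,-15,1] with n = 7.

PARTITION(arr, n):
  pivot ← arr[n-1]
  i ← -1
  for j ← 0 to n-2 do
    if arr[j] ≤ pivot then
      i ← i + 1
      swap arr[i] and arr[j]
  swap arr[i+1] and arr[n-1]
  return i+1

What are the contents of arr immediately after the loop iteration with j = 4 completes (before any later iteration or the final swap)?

pivot = arr[6] = 1; i = -1
j=0: arr[0]=0 ≤ 1 → i=0, swap arr[0],arr[0] (no change) → [0,-11,2,-12,-4,-15,1]
j=1: arr[1]=-11 ≤ 1 → i=1, swap arr[1],arr[1] (no change) → [0,-11,2,-12,-4,-15,1]
j=2: arr[2]=2 > 1 → no swap
j=3: arr[3]=-12 ≤ 1 → i=2, swap arr[2],arr[3] → [0,-11,-12,2,-4,-15,1]
j=4: arr[4]=-4 ≤ 1 → i=3, swap arr[3],arr[4] → [0,-11,-12,-4,2,-15,1]
(after j=4) arr = [0,-11,-12,-4,2,-15,1]

[0,-11,-12,-4,2,-15,1]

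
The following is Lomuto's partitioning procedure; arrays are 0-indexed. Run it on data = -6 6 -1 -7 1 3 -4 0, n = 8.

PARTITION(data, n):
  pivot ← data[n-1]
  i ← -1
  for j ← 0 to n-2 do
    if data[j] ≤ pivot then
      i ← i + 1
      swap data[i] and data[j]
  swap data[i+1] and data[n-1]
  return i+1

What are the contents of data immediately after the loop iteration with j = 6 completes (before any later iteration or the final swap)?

-6 -1 -7 -4 1 3 6 0

pivot = data[7] = 0; i = -1
j=0: data[0]=-6 ≤ 0 → i=0, swap data[0],data[0] (no change) → -6 6 -1 -7 1 3 -4 0
j=1: data[1]=6 > 0 → no swap
j=2: data[2]=-1 ≤ 0 → i=1, swap data[1],data[2] → -6 -1 6 -7 1 3 -4 0
j=3: data[3]=-7 ≤ 0 → i=2, swap data[2],data[3] → -6 -1 -7 6 1 3 -4 0
j=4: data[4]=1 > 0 → no swap
j=5: data[5]=3 > 0 → no swap
j=6: data[6]=-4 ≤ 0 → i=3, swap data[3],data[6] → -6 -1 -7 -4 1 3 6 0
(after j=6) data = -6 -1 -7 -4 1 3 6 0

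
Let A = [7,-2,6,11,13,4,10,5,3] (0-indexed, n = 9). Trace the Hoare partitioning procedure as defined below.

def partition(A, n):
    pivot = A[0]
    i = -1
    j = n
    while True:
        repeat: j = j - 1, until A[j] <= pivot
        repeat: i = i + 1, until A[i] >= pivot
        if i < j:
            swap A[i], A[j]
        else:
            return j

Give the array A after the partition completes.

pivot=7
j stops at 8 (3), i stops at 0 (7); swap ⇒ [3,-2,6,11,13,4,10,5,7]
j stops at 7 (5), i stops at 3 (11); swap ⇒ [3,-2,6,5,13,4,10,11,7]
j stops at 5 (4), i stops at 4 (13); swap ⇒ [3,-2,6,5,4,13,10,11,7]
j stops at 4, i stops at 5; i≥j ⇒ return 4. A=[3,-2,6,5,4,13,10,11,7]

[3,-2,6,5,4,13,10,11,7]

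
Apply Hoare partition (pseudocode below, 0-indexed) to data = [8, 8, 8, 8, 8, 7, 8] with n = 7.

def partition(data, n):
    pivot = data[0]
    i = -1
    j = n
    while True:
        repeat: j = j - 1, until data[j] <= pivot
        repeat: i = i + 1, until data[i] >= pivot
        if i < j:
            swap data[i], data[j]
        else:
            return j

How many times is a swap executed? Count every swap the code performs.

3

pivot=8
j stops at 6 (8), i stops at 0 (8); swap ⇒ [8, 8, 8, 8, 8, 7, 8]
j stops at 5 (7), i stops at 1 (8); swap ⇒ [8, 7, 8, 8, 8, 8, 8]
j stops at 4 (8), i stops at 2 (8); swap ⇒ [8, 7, 8, 8, 8, 8, 8]
j stops at 3, i stops at 3; i≥j ⇒ return 3. data=[8, 7, 8, 8, 8, 8, 8]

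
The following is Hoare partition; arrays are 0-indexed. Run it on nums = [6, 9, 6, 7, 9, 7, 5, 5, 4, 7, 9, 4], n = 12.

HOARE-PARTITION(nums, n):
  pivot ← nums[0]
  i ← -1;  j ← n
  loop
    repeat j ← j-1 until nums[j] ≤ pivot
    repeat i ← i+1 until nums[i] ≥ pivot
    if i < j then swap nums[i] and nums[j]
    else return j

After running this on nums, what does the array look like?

pivot=6
j stops at 11 (4), i stops at 0 (6); swap ⇒ [4, 9, 6, 7, 9, 7, 5, 5, 4, 7, 9, 6]
j stops at 8 (4), i stops at 1 (9); swap ⇒ [4, 4, 6, 7, 9, 7, 5, 5, 9, 7, 9, 6]
j stops at 7 (5), i stops at 2 (6); swap ⇒ [4, 4, 5, 7, 9, 7, 5, 6, 9, 7, 9, 6]
j stops at 6 (5), i stops at 3 (7); swap ⇒ [4, 4, 5, 5, 9, 7, 7, 6, 9, 7, 9, 6]
j stops at 3, i stops at 4; i≥j ⇒ return 3. nums=[4, 4, 5, 5, 9, 7, 7, 6, 9, 7, 9, 6]

[4, 4, 5, 5, 9, 7, 7, 6, 9, 7, 9, 6]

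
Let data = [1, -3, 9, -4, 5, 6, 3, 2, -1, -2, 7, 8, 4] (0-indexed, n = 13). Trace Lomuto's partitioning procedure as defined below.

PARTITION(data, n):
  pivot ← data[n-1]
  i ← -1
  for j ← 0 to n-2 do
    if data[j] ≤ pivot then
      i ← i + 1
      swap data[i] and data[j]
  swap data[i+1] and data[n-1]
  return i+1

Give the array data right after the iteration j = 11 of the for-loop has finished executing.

[1, -3, -4, 3, 2, -1, -2, 5, 6, 9, 7, 8, 4]

pivot=4, i=-1
j=0: 1≤4, i=0, swap(0,0) ⇒ [1, -3, 9, -4, 5, 6, 3, 2, -1, -2, 7, 8, 4]
j=1: -3≤4, i=1, swap(1,1) ⇒ [1, -3, 9, -4, 5, 6, 3, 2, -1, -2, 7, 8, 4]
j=2: 9>4, skip
j=3: -4≤4, i=2, swap(2,3) ⇒ [1, -3, -4, 9, 5, 6, 3, 2, -1, -2, 7, 8, 4]
j=4: 5>4, skip
j=5: 6>4, skip
j=6: 3≤4, i=3, swap(3,6) ⇒ [1, -3, -4, 3, 5, 6, 9, 2, -1, -2, 7, 8, 4]
j=7: 2≤4, i=4, swap(4,7) ⇒ [1, -3, -4, 3, 2, 6, 9, 5, -1, -2, 7, 8, 4]
j=8: -1≤4, i=5, swap(5,8) ⇒ [1, -3, -4, 3, 2, -1, 9, 5, 6, -2, 7, 8, 4]
j=9: -2≤4, i=6, swap(6,9) ⇒ [1, -3, -4, 3, 2, -1, -2, 5, 6, 9, 7, 8, 4]
j=10: 7>4, skip
j=11: 8>4, skip
(after j=11) data = [1, -3, -4, 3, 2, -1, -2, 5, 6, 9, 7, 8, 4]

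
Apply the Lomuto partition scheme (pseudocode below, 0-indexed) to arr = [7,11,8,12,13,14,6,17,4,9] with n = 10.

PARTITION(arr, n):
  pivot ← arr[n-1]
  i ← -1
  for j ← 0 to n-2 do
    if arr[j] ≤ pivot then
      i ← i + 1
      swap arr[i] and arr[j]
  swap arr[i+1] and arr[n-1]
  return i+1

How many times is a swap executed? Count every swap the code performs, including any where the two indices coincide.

5

pivot = arr[9] = 9; i = -1
j=0: arr[0]=7 ≤ 9 → i=0, swap arr[0],arr[0] (no change) → [7,11,8,12,13,14,6,17,4,9]
j=1: arr[1]=11 > 9 → no swap
j=2: arr[2]=8 ≤ 9 → i=1, swap arr[1],arr[2] → [7,8,11,12,13,14,6,17,4,9]
j=3: arr[3]=12 > 9 → no swap
j=4: arr[4]=13 > 9 → no swap
j=5: arr[5]=14 > 9 → no swap
j=6: arr[6]=6 ≤ 9 → i=2, swap arr[2],arr[6] → [7,8,6,12,13,14,11,17,4,9]
j=7: arr[7]=17 > 9 → no swap
j=8: arr[8]=4 ≤ 9 → i=3, swap arr[3],arr[8] → [7,8,6,4,13,14,11,17,12,9]
final swap arr[4],arr[9] → [7,8,6,4,9,14,11,17,12,13]; return 4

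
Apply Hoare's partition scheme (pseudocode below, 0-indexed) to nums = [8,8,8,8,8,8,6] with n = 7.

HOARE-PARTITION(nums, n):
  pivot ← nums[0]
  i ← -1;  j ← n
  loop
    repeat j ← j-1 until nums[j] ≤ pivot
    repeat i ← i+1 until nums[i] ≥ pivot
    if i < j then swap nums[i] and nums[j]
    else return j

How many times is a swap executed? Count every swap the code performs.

pivot = nums[0] = 8; i = -1, j = 7
j→6 (nums[6]=6≤8), i→0 (nums[0]=8≥8); i<j, swap → [6,8,8,8,8,8,8]
j→5 (nums[5]=8≤8), i→1 (nums[1]=8≥8); i<j, swap → [6,8,8,8,8,8,8]
j→4 (nums[4]=8≤8), i→2 (nums[2]=8≥8); i<j, swap → [6,8,8,8,8,8,8]
j→3, i→3; i≥j, return j=3. nums = [6,8,8,8,8,8,8]

3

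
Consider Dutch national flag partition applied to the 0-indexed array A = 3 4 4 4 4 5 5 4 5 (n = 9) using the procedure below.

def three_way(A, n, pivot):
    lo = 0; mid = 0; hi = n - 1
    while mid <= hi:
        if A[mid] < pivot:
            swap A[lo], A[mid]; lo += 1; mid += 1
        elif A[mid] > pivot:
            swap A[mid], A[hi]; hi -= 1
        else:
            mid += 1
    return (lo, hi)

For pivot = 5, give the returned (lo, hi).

pivot = 5; lo=0, mid=0, hi=8
A[mid]=3<5: swap A[0],A[0]; lo=1,mid=1 → 3 4 4 4 4 5 5 4 5
A[mid]=4<5: swap A[1],A[1]; lo=2,mid=2 → 3 4 4 4 4 5 5 4 5
A[mid]=4<5: swap A[2],A[2]; lo=3,mid=3 → 3 4 4 4 4 5 5 4 5
A[mid]=4<5: swap A[3],A[3]; lo=4,mid=4 → 3 4 4 4 4 5 5 4 5
A[mid]=4<5: swap A[4],A[4]; lo=5,mid=5 → 3 4 4 4 4 5 5 4 5
A[mid]=5=5: mid=6
A[mid]=5=5: mid=7
A[mid]=4<5: swap A[5],A[7]; lo=6,mid=8 → 3 4 4 4 4 4 5 5 5
A[mid]=5=5: mid=9
end: lo=6, hi=8; A = 3 4 4 4 4 4 5 5 5

(6, 8)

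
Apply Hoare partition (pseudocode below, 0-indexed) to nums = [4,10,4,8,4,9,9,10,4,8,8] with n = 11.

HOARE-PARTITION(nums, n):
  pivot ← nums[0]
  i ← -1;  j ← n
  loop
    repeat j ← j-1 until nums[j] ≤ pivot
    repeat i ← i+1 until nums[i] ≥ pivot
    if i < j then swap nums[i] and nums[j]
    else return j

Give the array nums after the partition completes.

pivot=4
j stops at 8 (4), i stops at 0 (4); swap ⇒ [4,10,4,8,4,9,9,10,4,8,8]
j stops at 4 (4), i stops at 1 (10); swap ⇒ [4,4,4,8,10,9,9,10,4,8,8]
j stops at 2, i stops at 2; i≥j ⇒ return 2. nums=[4,4,4,8,10,9,9,10,4,8,8]

[4,4,4,8,10,9,9,10,4,8,8]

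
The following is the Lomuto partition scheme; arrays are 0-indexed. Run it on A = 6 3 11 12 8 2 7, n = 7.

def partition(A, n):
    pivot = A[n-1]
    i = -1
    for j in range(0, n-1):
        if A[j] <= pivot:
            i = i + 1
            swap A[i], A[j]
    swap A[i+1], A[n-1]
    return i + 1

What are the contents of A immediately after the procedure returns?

pivot=7, i=-1
j=0: 6≤7, i=0, swap(0,0) ⇒ 6 3 11 12 8 2 7
j=1: 3≤7, i=1, swap(1,1) ⇒ 6 3 11 12 8 2 7
j=2: 11>7, skip
j=3: 12>7, skip
j=4: 8>7, skip
j=5: 2≤7, i=2, swap(2,5) ⇒ 6 3 2 12 8 11 7
swap(3,6) ⇒ 6 3 2 7 8 11 12; return 3

6 3 2 7 8 11 12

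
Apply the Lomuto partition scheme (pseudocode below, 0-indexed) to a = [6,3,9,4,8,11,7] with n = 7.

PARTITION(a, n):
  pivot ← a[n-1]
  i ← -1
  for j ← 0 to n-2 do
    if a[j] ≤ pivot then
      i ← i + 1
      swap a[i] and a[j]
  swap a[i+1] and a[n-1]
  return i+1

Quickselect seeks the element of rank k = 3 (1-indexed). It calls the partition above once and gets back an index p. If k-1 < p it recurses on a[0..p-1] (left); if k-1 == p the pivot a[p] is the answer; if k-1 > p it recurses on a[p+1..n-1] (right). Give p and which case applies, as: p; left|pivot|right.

3; left

pivot=7, i=-1
j=0: 6≤7, i=0, swap(0,0) ⇒ [6,3,9,4,8,11,7]
j=1: 3≤7, i=1, swap(1,1) ⇒ [6,3,9,4,8,11,7]
j=2: 9>7, skip
j=3: 4≤7, i=2, swap(2,3) ⇒ [6,3,4,9,8,11,7]
j=4: 8>7, skip
j=5: 11>7, skip
swap(3,6) ⇒ [6,3,4,7,8,11,9]; return 3
p = 3; k-1 = 2 < 3 ⇒ left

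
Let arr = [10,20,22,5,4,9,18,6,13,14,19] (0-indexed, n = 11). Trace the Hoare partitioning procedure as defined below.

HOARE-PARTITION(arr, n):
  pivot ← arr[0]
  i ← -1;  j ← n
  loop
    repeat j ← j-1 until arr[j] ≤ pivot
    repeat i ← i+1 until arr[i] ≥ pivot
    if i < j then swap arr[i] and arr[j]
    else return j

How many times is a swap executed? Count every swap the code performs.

3

pivot=10
j stops at 7 (6), i stops at 0 (10); swap ⇒ [6,20,22,5,4,9,18,10,13,14,19]
j stops at 5 (9), i stops at 1 (20); swap ⇒ [6,9,22,5,4,20,18,10,13,14,19]
j stops at 4 (4), i stops at 2 (22); swap ⇒ [6,9,4,5,22,20,18,10,13,14,19]
j stops at 3, i stops at 4; i≥j ⇒ return 3. arr=[6,9,4,5,22,20,18,10,13,14,19]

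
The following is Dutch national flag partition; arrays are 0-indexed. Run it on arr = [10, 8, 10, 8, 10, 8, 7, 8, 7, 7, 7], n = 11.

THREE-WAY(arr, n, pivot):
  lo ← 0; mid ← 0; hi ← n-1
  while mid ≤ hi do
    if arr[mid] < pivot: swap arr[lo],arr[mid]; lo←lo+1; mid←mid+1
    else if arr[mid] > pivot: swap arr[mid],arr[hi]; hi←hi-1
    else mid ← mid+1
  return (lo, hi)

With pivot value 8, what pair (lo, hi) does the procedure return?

lo=0 mid=0 hi=10
10>8: swap(0,10), hi=9 ⇒ [7, 8, 10, 8, 10, 8, 7, 8, 7, 7, 10]
7<8: swap(0,0), lo=1 mid=1 ⇒ [7, 8, 10, 8, 10, 8, 7, 8, 7, 7, 10]
8=8: mid=2
10>8: swap(2,9), hi=8 ⇒ [7, 8, 7, 8, 10, 8, 7, 8, 7, 10, 10]
7<8: swap(1,2), lo=2 mid=3 ⇒ [7, 7, 8, 8, 10, 8, 7, 8, 7, 10, 10]
8=8: mid=4
10>8: swap(4,8), hi=7 ⇒ [7, 7, 8, 8, 7, 8, 7, 8, 10, 10, 10]
7<8: swap(2,4), lo=3 mid=5 ⇒ [7, 7, 7, 8, 8, 8, 7, 8, 10, 10, 10]
8=8: mid=6
7<8: swap(3,6), lo=4 mid=7 ⇒ [7, 7, 7, 7, 8, 8, 8, 8, 10, 10, 10]
8=8: mid=8
done. lo=4 hi=7; arr=[7, 7, 7, 7, 8, 8, 8, 8, 10, 10, 10]

(4, 7)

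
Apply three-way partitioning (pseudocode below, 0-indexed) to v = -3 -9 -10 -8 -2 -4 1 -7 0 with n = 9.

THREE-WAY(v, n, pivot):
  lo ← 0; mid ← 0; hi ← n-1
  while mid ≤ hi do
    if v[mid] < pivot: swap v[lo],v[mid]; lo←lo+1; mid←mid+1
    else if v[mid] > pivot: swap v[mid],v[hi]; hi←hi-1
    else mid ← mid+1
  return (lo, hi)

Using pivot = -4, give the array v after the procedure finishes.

pivot = -4; lo=0, mid=0, hi=8
v[mid]=-3>-4: swap v[0],v[8]; hi=7 → 0 -9 -10 -8 -2 -4 1 -7 -3
v[mid]=0>-4: swap v[0],v[7]; hi=6 → -7 -9 -10 -8 -2 -4 1 0 -3
v[mid]=-7<-4: swap v[0],v[0]; lo=1,mid=1 → -7 -9 -10 -8 -2 -4 1 0 -3
v[mid]=-9<-4: swap v[1],v[1]; lo=2,mid=2 → -7 -9 -10 -8 -2 -4 1 0 -3
v[mid]=-10<-4: swap v[2],v[2]; lo=3,mid=3 → -7 -9 -10 -8 -2 -4 1 0 -3
v[mid]=-8<-4: swap v[3],v[3]; lo=4,mid=4 → -7 -9 -10 -8 -2 -4 1 0 -3
v[mid]=-2>-4: swap v[4],v[6]; hi=5 → -7 -9 -10 -8 1 -4 -2 0 -3
v[mid]=1>-4: swap v[4],v[5]; hi=4 → -7 -9 -10 -8 -4 1 -2 0 -3
v[mid]=-4=-4: mid=5
end: lo=4, hi=4; v = -7 -9 -10 -8 -4 1 -2 0 -3

-7 -9 -10 -8 -4 1 -2 0 -3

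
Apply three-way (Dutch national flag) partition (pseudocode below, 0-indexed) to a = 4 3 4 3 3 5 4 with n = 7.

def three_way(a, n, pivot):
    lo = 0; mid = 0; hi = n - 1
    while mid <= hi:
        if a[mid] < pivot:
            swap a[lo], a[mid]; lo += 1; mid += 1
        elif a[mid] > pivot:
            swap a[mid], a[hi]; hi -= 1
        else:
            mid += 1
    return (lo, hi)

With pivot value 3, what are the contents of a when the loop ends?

3 3 3 4 5 4 4

pivot = 3; lo=0, mid=0, hi=6
a[mid]=4>3: swap a[0],a[6]; hi=5 → 4 3 4 3 3 5 4
a[mid]=4>3: swap a[0],a[5]; hi=4 → 5 3 4 3 3 4 4
a[mid]=5>3: swap a[0],a[4]; hi=3 → 3 3 4 3 5 4 4
a[mid]=3=3: mid=1
a[mid]=3=3: mid=2
a[mid]=4>3: swap a[2],a[3]; hi=2 → 3 3 3 4 5 4 4
a[mid]=3=3: mid=3
end: lo=0, hi=2; a = 3 3 3 4 5 4 4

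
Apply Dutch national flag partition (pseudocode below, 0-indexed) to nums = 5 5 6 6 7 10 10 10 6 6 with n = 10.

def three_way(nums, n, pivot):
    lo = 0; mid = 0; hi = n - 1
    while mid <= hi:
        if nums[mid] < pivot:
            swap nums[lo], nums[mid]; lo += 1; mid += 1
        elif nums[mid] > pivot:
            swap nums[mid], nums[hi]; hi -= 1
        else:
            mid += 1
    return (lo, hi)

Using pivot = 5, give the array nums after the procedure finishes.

5 5 6 7 10 10 10 6 6 6

pivot = 5; lo=0, mid=0, hi=9
nums[mid]=5=5: mid=1
nums[mid]=5=5: mid=2
nums[mid]=6>5: swap nums[2],nums[9]; hi=8 → 5 5 6 6 7 10 10 10 6 6
nums[mid]=6>5: swap nums[2],nums[8]; hi=7 → 5 5 6 6 7 10 10 10 6 6
nums[mid]=6>5: swap nums[2],nums[7]; hi=6 → 5 5 10 6 7 10 10 6 6 6
nums[mid]=10>5: swap nums[2],nums[6]; hi=5 → 5 5 10 6 7 10 10 6 6 6
nums[mid]=10>5: swap nums[2],nums[5]; hi=4 → 5 5 10 6 7 10 10 6 6 6
nums[mid]=10>5: swap nums[2],nums[4]; hi=3 → 5 5 7 6 10 10 10 6 6 6
nums[mid]=7>5: swap nums[2],nums[3]; hi=2 → 5 5 6 7 10 10 10 6 6 6
nums[mid]=6>5: swap nums[2],nums[2]; hi=1 → 5 5 6 7 10 10 10 6 6 6
end: lo=0, hi=1; nums = 5 5 6 7 10 10 10 6 6 6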